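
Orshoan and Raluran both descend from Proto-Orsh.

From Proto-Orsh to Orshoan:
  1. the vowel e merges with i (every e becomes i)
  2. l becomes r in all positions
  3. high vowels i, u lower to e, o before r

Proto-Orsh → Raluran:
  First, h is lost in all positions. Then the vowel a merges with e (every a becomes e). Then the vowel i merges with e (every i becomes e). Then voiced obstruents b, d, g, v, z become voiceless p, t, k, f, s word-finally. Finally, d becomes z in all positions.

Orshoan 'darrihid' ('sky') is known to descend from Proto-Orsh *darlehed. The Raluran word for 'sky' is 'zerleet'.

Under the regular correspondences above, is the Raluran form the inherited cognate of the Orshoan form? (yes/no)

yes

Derive the expected Raluran reflex of *darlehed:
Raluran: start from *darlehed.
  rule 1 (h-loss): darlehed → darleed
  rule 2 (vowel merger): darleed → derleed
  rule 3: no change — derleed
  rule 4 (final devoicing): derleed → derleet
  rule 5 (unconditioned shift): derleet → zerleet
  ⇒ Raluran zerleet
Raluran 'zerleet' matches the regular reflex exactly, so the pair is cognate.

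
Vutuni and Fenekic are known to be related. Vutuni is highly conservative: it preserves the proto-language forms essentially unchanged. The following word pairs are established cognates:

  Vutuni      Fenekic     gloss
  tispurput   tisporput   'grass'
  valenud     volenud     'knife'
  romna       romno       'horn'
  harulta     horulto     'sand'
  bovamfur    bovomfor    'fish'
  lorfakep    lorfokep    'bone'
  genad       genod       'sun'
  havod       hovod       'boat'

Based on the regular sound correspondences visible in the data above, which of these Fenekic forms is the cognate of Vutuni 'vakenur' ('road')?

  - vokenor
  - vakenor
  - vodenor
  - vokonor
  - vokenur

valenud ~ volenud, lorfakep ~ lorfokep — Vutuni a corresponds to Fenekic o after a consonant, before a consonant other than r, m, n, p, b, f, v.
tispurput ~ tisporput, bovamfur ~ bovomfor — Vutuni u corresponds to Fenekic o after a consonant, before r.
Applying these to Vutuni 'vakenur':
  vakenur → vokenur   (a→o after a consonant, before a consonant other than r, m, n, p, b, f, v)
  vokenur → vokenor   (u→o after a consonant, before r)
So the Fenekic cognate is 'vokenor'.

vokenor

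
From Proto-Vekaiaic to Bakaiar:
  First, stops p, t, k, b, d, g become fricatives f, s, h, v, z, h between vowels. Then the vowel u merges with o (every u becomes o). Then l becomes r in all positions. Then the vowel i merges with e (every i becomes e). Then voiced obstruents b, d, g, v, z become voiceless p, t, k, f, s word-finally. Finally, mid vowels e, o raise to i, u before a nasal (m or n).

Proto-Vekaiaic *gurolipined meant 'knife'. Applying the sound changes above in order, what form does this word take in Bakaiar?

Bakaiar: *gurolipined
  gurolipined → gurolifined   [intervocalic lenition]
  gurolifined → gorolifined   [vowel merger]
  gorolifined → gororifined   [unconditioned shift]
  gororifined → gororefened   [vowel merger]
  gororefened → gororefenet   [final devoicing]
  gororefenet → gororefinet   [pre-nasal raising]
  giving Bakaiar gororefinet.

gororefinet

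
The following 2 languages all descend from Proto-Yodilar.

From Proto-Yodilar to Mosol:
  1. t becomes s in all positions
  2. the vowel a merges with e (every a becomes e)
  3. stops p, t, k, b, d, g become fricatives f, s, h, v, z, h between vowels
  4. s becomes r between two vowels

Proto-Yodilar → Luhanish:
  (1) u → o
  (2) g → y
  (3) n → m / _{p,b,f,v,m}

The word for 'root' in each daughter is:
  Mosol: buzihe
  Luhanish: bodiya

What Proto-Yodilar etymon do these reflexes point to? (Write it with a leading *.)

Position 6: Mosol has e, Luhanish has a. Luhanish preserves a here (none of its changes turn any other segment into a), so the proto-segment is *a.
Position 3: Mosol has z, Luhanish has d. Luhanish preserves d here (none of its changes turn any other segment into d), so the proto-segment is *d.
Position 5: Mosol has h, Luhanish has y. Taking the neighbouring segments as reconstructed: Mosol h could go back to *k or *g or *h; Luhanish y could go back to *g or *y — the one source consistent with every daughter is *g.
This points to *budiga. Verify forward in each daughter:
Mosol: start from *budiga.
  rule 1: no change — budiga
  rule 2 (vowel merger): budiga → budige
  rule 3 (intervocalic lenition): budige → buzihe
  rule 4: no change — buzihe
  ⇒ Mosol buzihe
Luhanish: *budiga > bodiga > bodiya  (by vowel merger, unconditioned shift)
Only *budiga yields all of Mosol buzihe, Luhanish bodiya.

*budiga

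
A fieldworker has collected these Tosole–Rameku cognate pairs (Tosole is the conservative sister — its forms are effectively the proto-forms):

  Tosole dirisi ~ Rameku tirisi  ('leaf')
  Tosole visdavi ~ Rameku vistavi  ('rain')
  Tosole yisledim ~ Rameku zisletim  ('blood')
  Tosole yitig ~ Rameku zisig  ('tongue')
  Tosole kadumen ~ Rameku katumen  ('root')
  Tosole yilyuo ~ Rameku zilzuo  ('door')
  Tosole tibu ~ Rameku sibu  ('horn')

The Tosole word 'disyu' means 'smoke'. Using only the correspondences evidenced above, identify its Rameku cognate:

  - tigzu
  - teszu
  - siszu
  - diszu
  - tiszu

dirisi ~ tirisi — Tosole d corresponds to Rameku t word-initially before a front vowel.
yilyuo ~ zilzuo — Tosole y corresponds to Rameku z after a consonant, before a back vowel.
Applying these to Tosole 'disyu':
  disyu → tisyu   (d→t word-initially before a front vowel)
  tisyu → tiszu   (y→z after a consonant, before a back vowel)
So the Rameku cognate is 'tiszu'.

tiszu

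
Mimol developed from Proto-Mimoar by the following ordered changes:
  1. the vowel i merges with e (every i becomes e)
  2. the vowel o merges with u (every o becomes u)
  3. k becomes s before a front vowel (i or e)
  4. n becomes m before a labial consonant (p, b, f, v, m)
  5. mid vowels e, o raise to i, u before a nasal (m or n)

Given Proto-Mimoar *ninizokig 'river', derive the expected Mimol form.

Mimol: *ninizokig
  ninizokig → nenezokeg   [vowel merger]
  nenezokeg → nenezukeg   [vowel merger]
  nenezukeg → nenezuseg   [palatalisation]
  nenezuseg (rule 4 does not apply)
  nenezuseg → ninezuseg   [pre-nasal raising]
  giving Mimol ninezuseg.

ninezuseg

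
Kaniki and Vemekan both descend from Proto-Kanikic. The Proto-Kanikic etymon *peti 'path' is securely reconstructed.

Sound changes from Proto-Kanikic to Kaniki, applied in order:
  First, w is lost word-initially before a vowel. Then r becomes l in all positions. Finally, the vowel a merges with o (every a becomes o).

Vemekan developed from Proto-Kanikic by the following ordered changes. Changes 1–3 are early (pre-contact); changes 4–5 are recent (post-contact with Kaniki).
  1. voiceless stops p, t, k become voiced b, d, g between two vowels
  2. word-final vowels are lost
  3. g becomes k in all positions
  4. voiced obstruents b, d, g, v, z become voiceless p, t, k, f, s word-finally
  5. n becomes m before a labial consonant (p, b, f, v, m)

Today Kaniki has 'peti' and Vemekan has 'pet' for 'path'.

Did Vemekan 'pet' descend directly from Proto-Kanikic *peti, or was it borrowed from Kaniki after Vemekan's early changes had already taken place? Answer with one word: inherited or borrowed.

inherited

If inherited, *peti would pass through all of Vemekan's changes:
Vemekan: *peti
  peti → pedi   [intervocalic voicing]
  pedi → ped   [apocope]
  ped (rule 3 does not apply)
  ped → pet   [final devoicing]
  pet (rule 5 does not apply)
  giving Vemekan pet.
If borrowed from Kaniki 'peti' after the early changes, it would undergo only the recent ones:
  rule 4 (final devoicing): no change (peti)
  rule 5 (nasal place assimilation): no change (peti)
  ⇒ as a loan: peti
Vemekan 'pet' matches the inherited outcome exactly, so it is an inherited cognate, not a loan.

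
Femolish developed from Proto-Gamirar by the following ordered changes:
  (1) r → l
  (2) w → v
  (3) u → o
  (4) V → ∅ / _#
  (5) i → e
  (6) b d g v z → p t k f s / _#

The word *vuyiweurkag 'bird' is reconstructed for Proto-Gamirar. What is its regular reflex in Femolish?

Femolish: *vuyiweurkag
  vuyiweurkag → vuyiweulkag   [unconditioned shift]
  vuyiweulkag → vuyiveulkag   [unconditioned shift]
  vuyiveulkag → voyiveolkag   [vowel merger]
  voyiveolkag (rule 4 does not apply)
  voyiveolkag → voyeveolkag   [vowel merger]
  voyeveolkag → voyeveolkak   [final devoicing]
  giving Femolish voyeveolkak.

voyeveolkak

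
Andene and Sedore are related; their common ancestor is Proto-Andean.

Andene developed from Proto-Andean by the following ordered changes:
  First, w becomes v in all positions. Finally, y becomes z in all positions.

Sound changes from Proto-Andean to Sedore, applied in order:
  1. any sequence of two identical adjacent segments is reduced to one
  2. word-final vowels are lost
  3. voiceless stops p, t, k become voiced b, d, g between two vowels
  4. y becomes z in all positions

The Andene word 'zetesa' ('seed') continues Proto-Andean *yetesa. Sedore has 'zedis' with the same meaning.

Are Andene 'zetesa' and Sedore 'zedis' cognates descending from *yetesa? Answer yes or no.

Derive the expected Sedore reflex of *yetesa:
Sedore: *yetesa
  yetesa (rule 1 does not apply)
  yetesa → yetes   [apocope]
  yetes → yedes   [intervocalic voicing]
  yedes → zedes   [unconditioned shift]
  giving Sedore zedes.
The regular Sedore reflex would be 'zedes', but the attested form is 'zedis'. The correspondence is irregular, so they are not cognates (the Sedore form has a different source).

no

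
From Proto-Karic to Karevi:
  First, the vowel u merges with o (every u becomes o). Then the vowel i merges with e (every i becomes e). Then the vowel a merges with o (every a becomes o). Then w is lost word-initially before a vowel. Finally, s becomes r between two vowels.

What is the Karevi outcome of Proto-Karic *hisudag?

herodog

Karevi: *hisudag
  hisudag → hisodag   [vowel merger]
  hisodag → hesodag   [vowel merger]
  hesodag → hesodog   [vowel merger]
  hesodog (rule 4 does not apply)
  hesodog → herodog   [rhotacism]
  giving Karevi herodog.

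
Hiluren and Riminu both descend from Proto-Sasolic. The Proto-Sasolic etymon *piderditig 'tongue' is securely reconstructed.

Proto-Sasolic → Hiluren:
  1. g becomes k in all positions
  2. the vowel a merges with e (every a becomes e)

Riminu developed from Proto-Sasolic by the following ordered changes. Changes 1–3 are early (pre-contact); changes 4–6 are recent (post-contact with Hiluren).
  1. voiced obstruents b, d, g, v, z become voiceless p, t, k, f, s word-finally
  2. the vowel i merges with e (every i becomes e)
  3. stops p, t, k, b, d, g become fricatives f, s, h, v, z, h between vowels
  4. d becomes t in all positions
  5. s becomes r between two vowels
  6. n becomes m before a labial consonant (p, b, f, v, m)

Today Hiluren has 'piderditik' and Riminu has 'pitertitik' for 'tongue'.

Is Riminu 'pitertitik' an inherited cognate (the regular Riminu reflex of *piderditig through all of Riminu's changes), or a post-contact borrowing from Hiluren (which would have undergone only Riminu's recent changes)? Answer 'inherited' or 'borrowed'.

borrowed

If inherited, *piderditig would pass through all of Riminu's changes:
Riminu: start from *piderditig.
  rule 1 (final devoicing): piderditig → piderditik
  rule 2 (vowel merger): piderditik → pederdetek
  rule 3 (intervocalic lenition): pederdetek → pezerdesek
  rule 4 (unconditioned shift): pezerdesek → pezertesek
  rule 5 (rhotacism): pezertesek → pezerterek
  rule 6: no change — pezerterek
  ⇒ Riminu pezerterek
If borrowed from Hiluren 'piderditik' after the early changes, it would undergo only the recent ones:
  rule 4 (unconditioned shift): piderditik → pitertitik
  rule 5 (rhotacism): no change (pitertitik)
  rule 6 (nasal place assimilation): no change (pitertitik)
  ⇒ as a loan: pitertitik
Riminu 'pitertitik' matches the loan outcome 'pitertitik', not the inherited 'pezerterek' — it skipped the early Riminu changes, so it was borrowed from Hiluren.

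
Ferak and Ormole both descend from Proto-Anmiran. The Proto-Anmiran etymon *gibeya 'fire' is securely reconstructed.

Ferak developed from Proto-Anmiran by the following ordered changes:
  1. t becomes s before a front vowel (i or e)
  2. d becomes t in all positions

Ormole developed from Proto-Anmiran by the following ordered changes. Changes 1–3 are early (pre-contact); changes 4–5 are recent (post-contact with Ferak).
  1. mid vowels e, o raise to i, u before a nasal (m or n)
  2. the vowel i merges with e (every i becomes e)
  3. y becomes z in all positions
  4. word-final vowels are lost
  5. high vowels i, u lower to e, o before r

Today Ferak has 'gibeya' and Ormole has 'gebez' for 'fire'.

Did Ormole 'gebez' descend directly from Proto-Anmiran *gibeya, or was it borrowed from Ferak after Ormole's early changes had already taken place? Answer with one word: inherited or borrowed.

If inherited, *gibeya would pass through all of Ormole's changes:
Ormole: *gibeya
  gibeya (rule 1 does not apply)
  gibeya → gebeya   [vowel merger]
  gebeya → gebeza   [unconditioned shift]
  gebeza → gebez   [apocope]
  gebez (rule 5 does not apply)
  giving Ormole gebez.
If borrowed from Ferak 'gibeya' after the early changes, it would undergo only the recent ones:
  rule 4 (apocope): gibeya → gibey
  rule 5 (pre-rhotic lowering): no change (gibey)
  ⇒ as a loan: gibey
Ormole 'gebez' matches the inherited outcome exactly, so it is an inherited cognate, not a loan.

inherited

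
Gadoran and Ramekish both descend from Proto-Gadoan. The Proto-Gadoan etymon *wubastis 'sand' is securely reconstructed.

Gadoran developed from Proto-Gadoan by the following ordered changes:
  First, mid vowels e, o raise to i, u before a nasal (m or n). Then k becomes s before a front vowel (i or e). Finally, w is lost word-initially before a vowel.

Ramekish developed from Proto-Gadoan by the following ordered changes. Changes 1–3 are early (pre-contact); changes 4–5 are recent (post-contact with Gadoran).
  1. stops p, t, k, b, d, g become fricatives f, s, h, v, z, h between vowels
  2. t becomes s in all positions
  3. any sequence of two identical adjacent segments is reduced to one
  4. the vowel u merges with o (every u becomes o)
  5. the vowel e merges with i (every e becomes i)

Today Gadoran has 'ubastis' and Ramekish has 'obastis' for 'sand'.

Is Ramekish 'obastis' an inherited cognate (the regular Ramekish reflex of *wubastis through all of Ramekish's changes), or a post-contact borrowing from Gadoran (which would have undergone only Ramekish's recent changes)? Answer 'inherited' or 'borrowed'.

If inherited, *wubastis would pass through all of Ramekish's changes:
Ramekish: *wubastis > wuvastis > wuvassis > wuvasis > wovasis  (by intervocalic lenition, unconditioned shift, degemination, vowel merger)
If borrowed from Gadoran 'ubastis' after the early changes, it would undergo only the recent ones:
  rule 4 (vowel merger): ubastis → obastis
  rule 5 (vowel merger): no change (obastis)
  ⇒ as a loan: obastis
Ramekish 'obastis' matches the loan outcome 'obastis', not the inherited 'wovasis' — it skipped the early Ramekish changes, so it was borrowed from Gadoran.

borrowed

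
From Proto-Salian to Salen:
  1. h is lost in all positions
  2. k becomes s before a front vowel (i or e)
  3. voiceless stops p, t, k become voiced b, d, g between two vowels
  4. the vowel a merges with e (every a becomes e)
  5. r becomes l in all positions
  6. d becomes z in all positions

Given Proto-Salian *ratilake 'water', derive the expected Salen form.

Salen: *ratilake > ratilase > radilase > redilese > ledilese > lezilese  (by palatalisation, intervocalic voicing, vowel merger, unconditioned shift, unconditioned shift)

lezilese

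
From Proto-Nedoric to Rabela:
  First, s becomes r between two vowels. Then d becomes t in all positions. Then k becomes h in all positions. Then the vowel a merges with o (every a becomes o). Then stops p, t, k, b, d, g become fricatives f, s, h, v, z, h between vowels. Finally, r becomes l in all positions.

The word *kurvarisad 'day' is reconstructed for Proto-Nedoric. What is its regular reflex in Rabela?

Rabela: *kurvarisad > kurvarirad > kurvarirat > hurvarirat > hurvorirot > hulvolilot  (by rhotacism, unconditioned shift, unconditioned shift, vowel merger, unconditioned shift)

hulvolilot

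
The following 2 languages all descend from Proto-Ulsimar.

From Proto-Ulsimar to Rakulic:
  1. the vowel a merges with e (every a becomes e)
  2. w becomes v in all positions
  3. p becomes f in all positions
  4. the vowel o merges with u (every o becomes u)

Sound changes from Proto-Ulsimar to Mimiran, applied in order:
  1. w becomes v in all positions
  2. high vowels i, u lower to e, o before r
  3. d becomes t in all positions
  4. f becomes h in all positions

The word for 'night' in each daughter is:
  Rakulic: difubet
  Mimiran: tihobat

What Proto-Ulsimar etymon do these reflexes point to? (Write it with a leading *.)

Position 6: Rakulic has e, Mimiran has a. Mimiran preserves a here (none of its changes turn any other segment into a), so the proto-segment is *a.
Position 1: Rakulic has d, Mimiran has t. Rakulic preserves d here (none of its changes turn any other segment into d), so the proto-segment is *d.
Position 3: Rakulic has f, Mimiran has h. Taking the neighbouring segments as reconstructed: Rakulic f could go back to *p or *f; Mimiran h could go back to *f or *h — the one source consistent with every daughter is *f.
Continuing position by position gives *difobat; check it forward:
Rakulic: start from *difobat.
  rule 1 (vowel merger): difobat → difobet
  rule 2: no change — difobet
  rule 3: no change — difobet
  rule 4 (vowel merger): difobet → difubet
  ⇒ Rakulic difubet
Mimiran: *difobat
  difobat (rule 1 does not apply)
  difobat (rule 2 does not apply)
  difobat → tifobat   [unconditioned shift]
  tifobat → tihobat   [unconditioned shift]
  giving Mimiran tihobat.
Only *difobat yields all of Rakulic difubet, Mimiran tihobat.

*difobat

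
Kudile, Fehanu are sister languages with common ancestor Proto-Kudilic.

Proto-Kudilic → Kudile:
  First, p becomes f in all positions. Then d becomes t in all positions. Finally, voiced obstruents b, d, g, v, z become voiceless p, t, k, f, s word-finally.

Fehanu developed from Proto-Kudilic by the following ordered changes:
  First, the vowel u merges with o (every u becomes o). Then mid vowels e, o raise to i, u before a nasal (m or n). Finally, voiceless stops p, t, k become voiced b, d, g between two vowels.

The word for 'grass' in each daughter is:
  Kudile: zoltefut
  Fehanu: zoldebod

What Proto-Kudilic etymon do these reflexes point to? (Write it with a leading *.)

*zoldepud

Position 4: Kudile has t, Fehanu has d. Taking the neighbouring segments as reconstructed: Kudile t could go back to *t or *d; Fehanu d can only go back to *d — the one source consistent with every daughter is *d.
Position 8: Kudile has t, Fehanu has d. Taking the neighbouring segments as reconstructed: Kudile t could go back to *t or *d; Fehanu d can only go back to *d — the one source consistent with every daughter is *d.
This points to *zoldepud. Verify forward in each daughter:
Kudile: start from *zoldepud.
  rule 1 (unconditioned shift): zoldepud → zoldefud
  rule 2 (unconditioned shift): zoldefud → zoltefut
  rule 3: no change — zoltefut
  ⇒ Kudile zoltefut
Fehanu: *zoldepud
  zoldepud → zoldepod   [vowel merger]
  zoldepod (rule 2 does not apply)
  zoldepod → zoldebod   [intervocalic voicing]
  giving Fehanu zoldebod.
*zoldepud is the unique common source.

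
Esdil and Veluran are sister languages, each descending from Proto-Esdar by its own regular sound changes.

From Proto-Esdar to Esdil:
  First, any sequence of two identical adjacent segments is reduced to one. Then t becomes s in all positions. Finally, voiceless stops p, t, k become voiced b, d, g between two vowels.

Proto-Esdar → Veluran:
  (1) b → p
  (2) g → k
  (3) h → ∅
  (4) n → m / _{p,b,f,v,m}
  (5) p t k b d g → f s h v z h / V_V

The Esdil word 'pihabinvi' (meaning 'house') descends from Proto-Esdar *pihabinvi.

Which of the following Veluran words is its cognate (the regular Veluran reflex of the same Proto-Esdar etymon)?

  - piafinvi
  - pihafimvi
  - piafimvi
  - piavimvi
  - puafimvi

piafimvi

Veluran: start from *pihabinvi.
  rule 1 (unconditioned shift): pihabinvi → pihapinvi
  rule 2: no change — pihapinvi
  rule 3 (h-loss): pihapinvi → piapinvi
  rule 4 (nasal place assimilation): piapinvi → piapimvi
  rule 5 (intervocalic lenition): piapimvi → piafimvi
  ⇒ Veluran piafimvi
Among the options, 'piafimvi' alone shows every Veluran change applied in order.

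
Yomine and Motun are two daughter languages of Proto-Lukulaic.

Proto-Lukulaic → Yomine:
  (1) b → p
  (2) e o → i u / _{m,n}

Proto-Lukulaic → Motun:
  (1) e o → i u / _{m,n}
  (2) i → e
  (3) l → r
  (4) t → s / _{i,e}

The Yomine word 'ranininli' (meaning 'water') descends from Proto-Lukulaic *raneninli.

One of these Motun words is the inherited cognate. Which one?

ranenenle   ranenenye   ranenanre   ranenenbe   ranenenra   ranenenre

ranenenre

Motun: *raneninli > ranininli > ranenenle > ranenenre  (by pre-nasal raising, vowel merger, unconditioned shift)
Among the options, 'ranenenre' alone shows every Motun change applied in order.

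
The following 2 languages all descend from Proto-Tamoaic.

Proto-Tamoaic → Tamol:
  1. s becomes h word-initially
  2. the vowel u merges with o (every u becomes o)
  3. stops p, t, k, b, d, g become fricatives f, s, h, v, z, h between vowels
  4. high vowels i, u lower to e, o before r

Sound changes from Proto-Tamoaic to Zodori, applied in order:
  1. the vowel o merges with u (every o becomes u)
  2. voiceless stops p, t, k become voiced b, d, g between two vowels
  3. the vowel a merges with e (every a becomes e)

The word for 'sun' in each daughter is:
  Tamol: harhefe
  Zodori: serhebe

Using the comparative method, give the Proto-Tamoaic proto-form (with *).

Position 6: Tamol has f, Zodori has b. Taking the neighbouring segments as reconstructed: Tamol f could go back to *p or *f; Zodori b could go back to *p or *b — the one source consistent with every daughter is *p.
Position 2: Tamol has a, Zodori has e. Tamol preserves a here (none of its changes turn any other segment into a), so the proto-segment is *a.
Position 1: Tamol has h, Zodori has s. Zodori preserves s here (none of its changes turn any other segment into s), so the proto-segment is *s.
Continuing position by position gives *sarhepe; check it forward:
Tamol: *sarhepe > harhepe > harhefe  (by debuccalisation, intervocalic lenition)
Zodori: *sarhepe > sarhebe > serhebe  (by intervocalic voicing, vowel merger)
Only *sarhepe yields all of Tamol harhefe, Zodori serhebe.

*sarhepe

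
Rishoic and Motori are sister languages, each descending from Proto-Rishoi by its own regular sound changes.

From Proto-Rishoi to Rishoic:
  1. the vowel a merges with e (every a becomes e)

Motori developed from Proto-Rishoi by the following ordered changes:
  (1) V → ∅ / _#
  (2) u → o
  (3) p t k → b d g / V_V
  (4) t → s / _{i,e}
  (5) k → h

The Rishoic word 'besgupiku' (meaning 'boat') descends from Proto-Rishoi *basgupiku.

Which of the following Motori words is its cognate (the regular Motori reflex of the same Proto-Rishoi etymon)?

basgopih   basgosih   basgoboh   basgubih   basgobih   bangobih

basgobih

Motori: *basgupiku
  basgupiku → basgupik   [apocope]
  basgupik → basgopik   [vowel merger]
  basgopik → basgobik   [intervocalic voicing]
  basgobik (rule 4 does not apply)
  basgobik → basgobih   [unconditioned shift]
  giving Motori basgobih.
The other candidates each miss or misapply at least one Motori change.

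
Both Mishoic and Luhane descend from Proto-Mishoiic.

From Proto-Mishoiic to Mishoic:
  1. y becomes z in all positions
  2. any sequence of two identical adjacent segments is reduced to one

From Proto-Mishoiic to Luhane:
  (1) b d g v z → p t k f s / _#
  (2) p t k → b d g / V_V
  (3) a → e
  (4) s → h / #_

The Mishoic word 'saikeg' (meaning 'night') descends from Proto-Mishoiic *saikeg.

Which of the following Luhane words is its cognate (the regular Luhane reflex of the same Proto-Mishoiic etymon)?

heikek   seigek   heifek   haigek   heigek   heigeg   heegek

Luhane: start from *saikeg.
  rule 1 (final devoicing): saikeg → saikek
  rule 2 (intervocalic voicing): saikek → saigek
  rule 3 (vowel merger): saigek → seigek
  rule 4 (debuccalisation): seigek → heigek
  ⇒ Luhane heigek

heigek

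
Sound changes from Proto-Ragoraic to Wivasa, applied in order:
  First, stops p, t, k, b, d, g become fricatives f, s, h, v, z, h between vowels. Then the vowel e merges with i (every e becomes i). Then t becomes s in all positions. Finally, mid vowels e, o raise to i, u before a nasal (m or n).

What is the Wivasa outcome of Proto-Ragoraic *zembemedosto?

zimbimizosso

Wivasa: *zembemedosto
  zembemedosto → zembemezosto   [intervocalic lenition]
  zembemezosto → zimbimizosto   [vowel merger]
  zimbimizosto → zimbimizosso   [unconditioned shift]
  zimbimizosso (rule 4 does not apply)
  giving Wivasa zimbimizosso.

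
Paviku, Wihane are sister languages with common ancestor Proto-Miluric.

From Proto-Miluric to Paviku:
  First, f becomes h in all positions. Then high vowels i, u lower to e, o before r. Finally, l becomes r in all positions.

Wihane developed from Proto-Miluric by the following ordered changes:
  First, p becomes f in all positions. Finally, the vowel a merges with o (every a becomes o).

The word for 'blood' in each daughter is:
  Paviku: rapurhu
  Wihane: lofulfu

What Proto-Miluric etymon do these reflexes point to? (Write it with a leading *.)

Position 6: Paviku has h, Wihane has f. Taking the neighbouring segments as reconstructed: Paviku h could go back to *f or *h; Wihane f could go back to *p or *f — the one source consistent with every daughter is *f.
Position 3: Paviku has p, Wihane has f. Paviku preserves p here (none of its changes turn any other segment into p), so the proto-segment is *p.
Position 5: Paviku has r, Wihane has l. Wihane preserves l here (none of its changes turn any other segment into l), so the proto-segment is *l.
Continuing position by position gives *lapulfu; check it forward:
Paviku: start from *lapulfu.
  rule 1 (unconditioned shift): lapulfu → lapulhu
  rule 2: no change — lapulhu
  rule 3 (unconditioned shift): lapulhu → rapurhu
  ⇒ Paviku rapurhu
Wihane: *lapulfu
  lapulfu → lafulfu   [unconditioned shift]
  lafulfu → lofulfu   [vowel merger]
  giving Wihane lofulfu.
Only *lapulfu yields all of Paviku rapurhu, Wihane lofulfu.

*lapulfu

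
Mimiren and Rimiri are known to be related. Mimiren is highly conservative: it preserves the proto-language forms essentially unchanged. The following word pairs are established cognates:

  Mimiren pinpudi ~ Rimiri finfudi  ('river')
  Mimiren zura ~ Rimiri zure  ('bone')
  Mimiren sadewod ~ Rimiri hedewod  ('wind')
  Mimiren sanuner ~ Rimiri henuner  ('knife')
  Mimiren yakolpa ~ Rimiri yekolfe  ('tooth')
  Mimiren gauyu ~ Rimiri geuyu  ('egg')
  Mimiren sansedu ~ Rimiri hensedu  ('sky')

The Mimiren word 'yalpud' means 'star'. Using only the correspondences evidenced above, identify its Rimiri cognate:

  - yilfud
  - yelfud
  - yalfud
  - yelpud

sadewod ~ hedewod, yakolpa ~ yekolfe — Mimiren a corresponds to Rimiri e after a consonant, before a consonant other than r, m, n, p, b, f, v.
pinpudi ~ finfudi — Mimiren p corresponds to Rimiri f after a consonant, before a back vowel.
Applying these to Mimiren 'yalpud':
  yalpud → yelpud   (a→e after a consonant, before a consonant other than r, m, n, p, b, f, v)
  yelpud → yelfud   (p→f after a consonant, before a back vowel)
So the Rimiri cognate is 'yelfud'.

yelfud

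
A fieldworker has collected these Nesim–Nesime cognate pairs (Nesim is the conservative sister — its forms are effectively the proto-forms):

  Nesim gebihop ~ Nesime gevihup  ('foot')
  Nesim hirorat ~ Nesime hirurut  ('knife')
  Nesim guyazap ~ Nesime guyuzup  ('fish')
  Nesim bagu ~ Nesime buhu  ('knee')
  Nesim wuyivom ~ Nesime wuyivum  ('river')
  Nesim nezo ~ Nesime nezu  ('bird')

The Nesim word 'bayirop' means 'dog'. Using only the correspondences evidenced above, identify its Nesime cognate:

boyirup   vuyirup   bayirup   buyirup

buyirup

hirorat ~ hirurut, guyazap ~ guyuzup — Nesim a corresponds to Nesime u after a consonant, before a consonant other than r, m, n, p, b, f, v.
gebihop ~ gevihup — Nesim o corresponds to Nesime u after a consonant, before a labial obstruent.
Applying these to Nesim 'bayirop':
  bayirop → buyirop   (a→u after a consonant, before a consonant other than r, m, n, p, b, f, v)
  buyirop → buyirup   (o→u after a consonant, before a labial obstruent)
So the Nesime cognate is 'buyirup'.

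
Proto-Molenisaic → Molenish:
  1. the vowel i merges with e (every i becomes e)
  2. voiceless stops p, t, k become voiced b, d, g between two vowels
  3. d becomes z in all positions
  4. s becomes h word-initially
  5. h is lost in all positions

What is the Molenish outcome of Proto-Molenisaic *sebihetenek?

ebeezenek

Molenish: *sebihetenek
  sebihetenek → sebehetenek   [vowel merger]
  sebehetenek → sebehedenek   [intervocalic voicing]
  sebehedenek → sebehezenek   [unconditioned shift]
  sebehezenek → hebehezenek   [debuccalisation]
  hebehezenek → ebeezenek   [h-loss]
  giving Molenish ebeezenek.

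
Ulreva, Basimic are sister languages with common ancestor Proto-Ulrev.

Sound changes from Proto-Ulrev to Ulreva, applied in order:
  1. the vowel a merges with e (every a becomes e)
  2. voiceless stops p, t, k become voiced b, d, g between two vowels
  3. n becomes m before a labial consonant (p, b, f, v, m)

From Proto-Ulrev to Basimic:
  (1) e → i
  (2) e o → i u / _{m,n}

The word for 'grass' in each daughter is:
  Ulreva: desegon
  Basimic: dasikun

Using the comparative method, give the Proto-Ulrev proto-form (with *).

*dasekon

Position 2: Ulreva has e, Basimic has a. Basimic preserves a here (none of its changes turn any other segment into a), so the proto-segment is *a.
Position 5: Ulreva has g, Basimic has k. Basimic preserves k here (none of its changes turn any other segment into k), so the proto-segment is *k.
Position 6: Ulreva has o, Basimic has u. Ulreva preserves o here (none of its changes turn any other segment into o), so the proto-segment is *o.
Verify the candidate proto-form against each daughter:
Ulreva: *dasekon
  dasekon → desekon   [vowel merger]
  desekon → desegon   [intervocalic voicing]
  desegon (rule 3 does not apply)
  giving Ulreva desegon.
Basimic: *dasekon
  dasekon → dasikon   [vowel merger]
  dasikon → dasikun   [pre-nasal raising]
  giving Basimic dasikun.
*dasekon is the unique common source.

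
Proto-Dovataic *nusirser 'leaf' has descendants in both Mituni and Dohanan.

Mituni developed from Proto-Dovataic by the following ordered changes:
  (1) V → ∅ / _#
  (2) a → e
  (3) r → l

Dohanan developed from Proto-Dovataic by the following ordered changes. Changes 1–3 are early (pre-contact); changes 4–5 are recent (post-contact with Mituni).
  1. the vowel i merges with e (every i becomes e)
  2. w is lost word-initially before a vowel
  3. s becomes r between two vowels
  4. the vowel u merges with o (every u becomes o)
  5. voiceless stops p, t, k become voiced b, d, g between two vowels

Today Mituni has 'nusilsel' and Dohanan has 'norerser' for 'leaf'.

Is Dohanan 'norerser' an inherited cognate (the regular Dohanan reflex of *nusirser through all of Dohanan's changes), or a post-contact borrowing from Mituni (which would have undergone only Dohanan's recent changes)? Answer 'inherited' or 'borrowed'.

inherited

If inherited, *nusirser would pass through all of Dohanan's changes:
Dohanan: *nusirser > nuserser > nurerser > norerser  (by vowel merger, rhotacism, vowel merger)
If borrowed from Mituni 'nusilsel' after the early changes, it would undergo only the recent ones:
  rule 4 (vowel merger): nusilsel → nosilsel
  rule 5 (intervocalic voicing): no change (nosilsel)
  ⇒ as a loan: nosilsel
Dohanan 'norerser' matches the inherited outcome exactly, so it is an inherited cognate, not a loan.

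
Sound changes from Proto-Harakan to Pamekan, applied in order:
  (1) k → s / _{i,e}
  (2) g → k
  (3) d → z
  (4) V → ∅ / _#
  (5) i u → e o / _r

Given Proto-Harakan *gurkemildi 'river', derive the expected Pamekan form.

korsemilz

Pamekan: start from *gurkemildi.
  rule 1 (palatalisation): gurkemildi → gursemildi
  rule 2 (unconditioned shift): gursemildi → kursemildi
  rule 3 (unconditioned shift): kursemildi → kursemilzi
  rule 4 (apocope): kursemilzi → kursemilz
  rule 5 (pre-rhotic lowering): kursemilz → korsemilz
  ⇒ Pamekan korsemilz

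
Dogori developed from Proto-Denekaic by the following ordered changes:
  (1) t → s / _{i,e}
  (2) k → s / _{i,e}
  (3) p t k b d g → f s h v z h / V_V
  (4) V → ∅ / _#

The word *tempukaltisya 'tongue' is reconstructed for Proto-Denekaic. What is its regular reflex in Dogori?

Dogori: *tempukaltisya > sempukalsisya > sempuhalsisya > sempuhalsisy  (by palatalisation, intervocalic lenition, apocope)

sempuhalsisy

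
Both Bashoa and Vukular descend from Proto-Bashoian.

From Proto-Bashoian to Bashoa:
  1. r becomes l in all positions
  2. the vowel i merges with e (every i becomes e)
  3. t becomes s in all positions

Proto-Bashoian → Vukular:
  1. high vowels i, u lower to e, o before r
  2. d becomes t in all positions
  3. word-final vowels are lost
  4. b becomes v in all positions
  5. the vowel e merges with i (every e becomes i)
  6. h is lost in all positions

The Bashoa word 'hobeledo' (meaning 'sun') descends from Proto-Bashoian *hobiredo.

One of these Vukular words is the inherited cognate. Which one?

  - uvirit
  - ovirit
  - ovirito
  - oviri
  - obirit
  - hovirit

Vukular: *hobiredo > hoberedo > hobereto > hoberet > hoveret > hovirit > ovirit  (by pre-rhotic lowering, unconditioned shift, apocope, unconditioned shift, vowel merger, h-loss)
Only 'ovirit' matches the regular Vukular development of *hobiredo.

ovirit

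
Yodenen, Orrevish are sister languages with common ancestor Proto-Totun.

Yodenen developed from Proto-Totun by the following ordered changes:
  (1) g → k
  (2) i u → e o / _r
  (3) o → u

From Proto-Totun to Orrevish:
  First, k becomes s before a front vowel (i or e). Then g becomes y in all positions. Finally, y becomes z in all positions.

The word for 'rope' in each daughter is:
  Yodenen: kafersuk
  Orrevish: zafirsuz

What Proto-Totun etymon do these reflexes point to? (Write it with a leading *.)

Position 1: Yodenen has k, Orrevish has z. Taking the neighbouring segments as reconstructed: Yodenen k could go back to *k or *g; Orrevish z could go back to *g or *z or *y — the one source consistent with every daughter is *g.
Position 8: Yodenen has k, Orrevish has z. Taking the neighbouring segments as reconstructed: Yodenen k could go back to *k or *g; Orrevish z could go back to *g or *z or *y — the one source consistent with every daughter is *g.
Position 4: Yodenen has e, Orrevish has i. Orrevish preserves i here (none of its changes turn any other segment into i), so the proto-segment is *i.
Continuing position by position gives *gafirsug; check it forward:
Yodenen: start from *gafirsug.
  rule 1 (unconditioned shift): gafirsug → kafirsuk
  rule 2 (pre-rhotic lowering): kafirsuk → kafersuk
  rule 3: no change — kafersuk
  ⇒ Yodenen kafersuk
Orrevish: *gafirsug > yafirsuy > zafirsuz  (by unconditioned shift, unconditioned shift)
*gafirsug is the unique common source.

*gafirsug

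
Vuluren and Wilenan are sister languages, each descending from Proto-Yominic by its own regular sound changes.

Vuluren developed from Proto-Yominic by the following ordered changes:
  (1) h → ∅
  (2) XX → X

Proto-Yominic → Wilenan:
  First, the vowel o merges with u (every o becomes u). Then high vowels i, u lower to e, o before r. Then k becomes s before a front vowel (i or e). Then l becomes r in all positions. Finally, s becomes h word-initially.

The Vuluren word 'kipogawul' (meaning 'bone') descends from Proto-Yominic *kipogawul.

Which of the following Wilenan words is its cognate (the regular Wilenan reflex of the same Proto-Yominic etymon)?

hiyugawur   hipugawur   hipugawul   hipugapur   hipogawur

Wilenan: *kipogawul > kipugawul > sipugawul > sipugawur > hipugawur  (by vowel merger, palatalisation, unconditioned shift, debuccalisation)

hipugawur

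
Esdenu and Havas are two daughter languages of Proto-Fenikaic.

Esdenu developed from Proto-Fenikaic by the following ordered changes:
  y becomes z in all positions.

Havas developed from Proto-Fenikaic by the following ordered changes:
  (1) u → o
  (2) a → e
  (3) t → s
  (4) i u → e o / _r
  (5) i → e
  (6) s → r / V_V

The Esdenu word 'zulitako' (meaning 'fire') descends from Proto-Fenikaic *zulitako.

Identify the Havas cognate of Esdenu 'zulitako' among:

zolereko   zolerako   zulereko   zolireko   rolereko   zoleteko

Havas: start from *zulitako.
  rule 1 (vowel merger): zulitako → zolitako
  rule 2 (vowel merger): zolitako → zoliteko
  rule 3 (unconditioned shift): zoliteko → zoliseko
  rule 4: no change — zoliseko
  rule 5 (vowel merger): zoliseko → zoleseko
  rule 6 (rhotacism): zoleseko → zolereko
  ⇒ Havas zolereko
Among the options, 'zolereko' alone shows every Havas change applied in order.

zolereko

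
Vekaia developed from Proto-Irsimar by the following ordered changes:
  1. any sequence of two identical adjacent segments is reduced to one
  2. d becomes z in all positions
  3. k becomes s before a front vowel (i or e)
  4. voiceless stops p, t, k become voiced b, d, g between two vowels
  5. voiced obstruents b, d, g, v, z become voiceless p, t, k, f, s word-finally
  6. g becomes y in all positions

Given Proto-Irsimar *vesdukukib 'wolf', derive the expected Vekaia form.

veszuyusip

Vekaia: start from *vesdukukib.
  rule 1: no change — vesdukukib
  rule 2 (unconditioned shift): vesdukukib → veszukukib
  rule 3 (palatalisation): veszukukib → veszukusib
  rule 4 (intervocalic voicing): veszukusib → veszugusib
  rule 5 (final devoicing): veszugusib → veszugusip
  rule 6 (unconditioned shift): veszugusip → veszuyusip
  ⇒ Vekaia veszuyusip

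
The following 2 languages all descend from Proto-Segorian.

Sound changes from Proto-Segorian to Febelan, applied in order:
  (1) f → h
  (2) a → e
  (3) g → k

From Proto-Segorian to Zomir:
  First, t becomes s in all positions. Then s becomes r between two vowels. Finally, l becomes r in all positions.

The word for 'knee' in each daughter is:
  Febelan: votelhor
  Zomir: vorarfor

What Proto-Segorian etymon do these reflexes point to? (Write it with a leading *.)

*votalfor

Position 5: Febelan has l, Zomir has r. Febelan preserves l here (none of its changes turn any other segment into l), so the proto-segment is *l.
Position 3: Febelan has t, Zomir has r. Febelan preserves t here (none of its changes turn any other segment into t), so the proto-segment is *t.
Position 6: Febelan has h, Zomir has f. Zomir preserves f here (none of its changes turn any other segment into f), so the proto-segment is *f.
Continuing position by position gives *votalfor; check it forward:
Febelan: *votalfor
  votalfor → votalhor   [unconditioned shift]
  votalhor → votelhor   [vowel merger]
  votelhor (rule 3 does not apply)
  giving Febelan votelhor.
Zomir: *votalfor > vosalfor > voralfor > vorarfor  (by unconditioned shift, rhotacism, unconditioned shift)
Only *votalfor yields all of Febelan votelhor, Zomir vorarfor.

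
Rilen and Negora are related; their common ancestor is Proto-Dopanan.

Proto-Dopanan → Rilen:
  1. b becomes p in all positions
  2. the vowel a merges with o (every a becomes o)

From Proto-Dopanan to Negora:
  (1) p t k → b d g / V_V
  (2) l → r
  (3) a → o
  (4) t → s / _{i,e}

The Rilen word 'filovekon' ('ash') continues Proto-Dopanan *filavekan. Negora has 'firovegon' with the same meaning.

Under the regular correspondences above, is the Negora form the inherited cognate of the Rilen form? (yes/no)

yes

Derive the expected Negora reflex of *filavekan:
Negora: *filavekan > filavegan > firavegan > firovegon  (by intervocalic voicing, unconditioned shift, vowel merger)
Negora 'firovegon' matches the regular reflex exactly, so the pair is cognate.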